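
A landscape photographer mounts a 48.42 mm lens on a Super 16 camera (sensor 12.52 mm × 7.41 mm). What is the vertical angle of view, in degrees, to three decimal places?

8.751°

Angle of view α = 2·arctan(h/2f) with h = 7.41 mm and f = 48.42 mm.
h/2f = 0.07652; arctan(0.07652) ≈ 4.3756°, so α ≈ 8.7513°.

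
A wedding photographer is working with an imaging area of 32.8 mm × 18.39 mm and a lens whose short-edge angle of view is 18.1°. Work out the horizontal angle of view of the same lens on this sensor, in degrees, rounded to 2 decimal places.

31.72°

From the short-edge AOV: f = 18.39 / (2·tan(9.05°)) = 18.39 / 0.31856 ≈ 57.7288 mm.
Horizontal AOV = 2·arctan(32.8 / (2 × 57.7288)) = 2·arctan(0.28409) ≈ 31.7183°.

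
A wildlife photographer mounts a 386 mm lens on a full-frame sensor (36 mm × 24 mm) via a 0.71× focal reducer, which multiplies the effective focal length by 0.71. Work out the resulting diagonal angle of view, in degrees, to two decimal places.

Effective focal length f = 386 × 0.71 = 274.06 mm.
Sensor diagonal = √(36² + 24²) = √1872.0000 ≈ 43.2666 mm.
α = 2·arctan(43.267 / (2 × 274.06)) = 2·arctan(0.07894) ≈ 9.0267°.

9.03°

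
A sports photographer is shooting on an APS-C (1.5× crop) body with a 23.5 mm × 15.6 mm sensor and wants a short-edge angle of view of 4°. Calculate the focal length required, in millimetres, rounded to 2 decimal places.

From α = 2·arctan(h/2f) we get f = h / (2·tan(α/2)).
With h = 15.6 mm and α/2 = 2°, tan(α/2) ≈ 0.03492, so f ≈ 15.6 / 0.06984 ≈ 223.3628 mm.

223.36 mm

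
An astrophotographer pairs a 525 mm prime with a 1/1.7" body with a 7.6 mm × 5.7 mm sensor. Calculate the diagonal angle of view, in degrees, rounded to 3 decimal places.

Sensor diagonal = √(7.6² + 5.7²) = √90.2500 ≈ 9.5000 mm.
Angle of view α = 2·arctan(d/2f) with d = 9.5000 mm and f = 525 mm.
d/2f = 0.00905; arctan(0.00905) ≈ 0.5184°, so α ≈ 1.0368°.

1.037°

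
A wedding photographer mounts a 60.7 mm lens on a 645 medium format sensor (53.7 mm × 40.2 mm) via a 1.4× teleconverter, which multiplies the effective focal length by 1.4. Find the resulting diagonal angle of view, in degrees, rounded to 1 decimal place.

Effective focal length f = 60.7 × 1.4 = 84.98 mm.
Sensor diagonal = √(53.7² + 40.2²) = √4499.7300 ≈ 67.0800 mm.
α = 2·arctan(67.080 / (2 × 84.98)) = 2·arctan(0.39468) ≈ 43.0764°.

43.1°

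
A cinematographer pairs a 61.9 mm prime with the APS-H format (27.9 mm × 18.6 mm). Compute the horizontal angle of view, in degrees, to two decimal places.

Angle of view α = 2·arctan(w/2f) with w = 27.9 mm and f = 61.9 mm.
w/2f = 0.22536; arctan(0.22536) ≈ 12.7002°, so α ≈ 25.4004°.

25.40°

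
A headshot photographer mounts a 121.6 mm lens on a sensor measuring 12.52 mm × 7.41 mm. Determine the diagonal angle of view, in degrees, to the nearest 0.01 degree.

6.85°

Sensor diagonal = √(12.52² + 7.41²) = √211.6585 ≈ 14.5485 mm.
Angle of view α = 2·arctan(d/2f) with d = 14.5485 mm and f = 121.6 mm.
d/2f = 0.05982; arctan(0.05982) ≈ 3.4234°, so α ≈ 6.8468°.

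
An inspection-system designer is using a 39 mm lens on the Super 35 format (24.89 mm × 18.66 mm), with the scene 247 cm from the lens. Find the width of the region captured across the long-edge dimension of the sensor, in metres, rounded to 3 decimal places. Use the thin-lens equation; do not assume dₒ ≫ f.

1.551 m

dₒ: 247 cm = 2470 mm.
Similar triangles through the lens centre give W/dₒ = w/dᵢ; with 1/f = 1/dₒ + 1/dᵢ this gives W = w·(dₒ − f)/f.
W = 24.89 mm × (2470 − 39) / 39 = 24.89 × 62.3333 ≈ 1551.477 mm = 1.55148 m.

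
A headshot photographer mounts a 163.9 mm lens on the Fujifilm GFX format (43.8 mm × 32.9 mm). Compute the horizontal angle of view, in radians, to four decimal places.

0.2657 rad

Angle of view α = 2·arctan(w/2f) with w = 43.8 mm and f = 163.9 mm.
w/2f = 0.13362; arctan(0.13362) ≈ 0.1328 rad, so α ≈ 0.2657 rad.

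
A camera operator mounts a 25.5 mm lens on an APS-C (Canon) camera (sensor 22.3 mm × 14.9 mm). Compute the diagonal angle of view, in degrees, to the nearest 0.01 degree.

Sensor diagonal = √(22.3² + 14.9²) = √719.3000 ≈ 26.8198 mm.
Angle of view α = 2·arctan(d/2f) with d = 26.8198 mm and f = 25.5 mm.
d/2f = 0.52588; arctan(0.52588) ≈ 27.7389°, so α ≈ 55.4778°.

55.48°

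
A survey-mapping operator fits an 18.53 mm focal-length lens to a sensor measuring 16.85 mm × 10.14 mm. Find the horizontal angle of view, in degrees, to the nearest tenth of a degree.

48.9°

Angle of view α = 2·arctan(w/2f) with w = 16.85 mm and f = 18.53 mm.
w/2f = 0.45467; arctan(0.45467) ≈ 24.4498°, so α ≈ 48.8996°.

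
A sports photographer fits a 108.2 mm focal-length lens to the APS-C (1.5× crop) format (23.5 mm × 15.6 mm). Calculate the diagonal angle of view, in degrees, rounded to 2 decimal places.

14.85°

Sensor diagonal = √(23.5² + 15.6²) = √795.6100 ≈ 28.2066 mm.
Angle of view α = 2·arctan(d/2f) with d = 28.2066 mm and f = 108.2 mm.
d/2f = 0.13034; arctan(0.13034) ≈ 7.4263°, so α ≈ 14.8526°.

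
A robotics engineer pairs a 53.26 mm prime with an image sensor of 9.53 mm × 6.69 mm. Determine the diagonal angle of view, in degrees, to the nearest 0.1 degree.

12.5°

Sensor diagonal = √(9.53² + 6.69²) = √135.5770 ≈ 11.6438 mm.
Angle of view α = 2·arctan(d/2f) with d = 11.6438 mm and f = 53.26 mm.
d/2f = 0.10931; arctan(0.10931) ≈ 6.2383°, so α ≈ 12.4765°.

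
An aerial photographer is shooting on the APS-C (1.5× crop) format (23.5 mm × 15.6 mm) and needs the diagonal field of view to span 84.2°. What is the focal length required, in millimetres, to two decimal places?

15.61 mm

Sensor diagonal = √(23.5² + 15.6²) = √795.6100 ≈ 28.2066 mm.
From α = 2·arctan(d/2f) we get f = d / (2·tan(α/2)).
With d = 28.2066 mm and α/2 = 42.1°, tan(α/2) ≈ 0.90357, so f ≈ 28.2066 / 1.80714 ≈ 15.6084 mm.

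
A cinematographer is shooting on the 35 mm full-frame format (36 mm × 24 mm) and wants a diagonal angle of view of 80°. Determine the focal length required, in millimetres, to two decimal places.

25.78 mm

Sensor diagonal = √(36² + 24²) = √1872.0000 ≈ 43.2666 mm.
From α = 2·arctan(d/2f) we get f = d / (2·tan(α/2)).
With d = 43.2666 mm and α/2 = 40°, tan(α/2) ≈ 0.83910, so f ≈ 43.2666 / 1.67820 ≈ 25.7816 mm.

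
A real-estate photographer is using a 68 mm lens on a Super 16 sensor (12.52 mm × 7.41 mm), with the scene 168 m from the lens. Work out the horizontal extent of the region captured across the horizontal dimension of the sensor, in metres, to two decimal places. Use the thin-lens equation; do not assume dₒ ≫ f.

30.92 m

dₒ: 168 m = 168000 mm.
Similar triangles through the lens centre give W/dₒ = w/dᵢ; with 1/f = 1/dₒ + 1/dᵢ this gives W = w·(dₒ − f)/f.
W = 12.52 mm × (168000 − 68) / 68 = 12.52 × 2469.5882 ≈ 30919.245 mm = 30.9192 m.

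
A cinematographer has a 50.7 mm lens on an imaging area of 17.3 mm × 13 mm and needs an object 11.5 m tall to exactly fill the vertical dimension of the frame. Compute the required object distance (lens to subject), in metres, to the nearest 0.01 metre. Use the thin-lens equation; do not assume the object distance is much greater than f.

44.90 m

W: 11.5 m = 11500 mm.
Magnification m = h/W = dᵢ/dₒ; combined with 1/f = 1/dₒ + 1/dᵢ this gives dₒ = f·(1 + W/h).
dₒ = 50.7 mm × (1 + 11500/13) = 50.7 × 885.6154 ≈ 44900.700 mm = 44.9007 m.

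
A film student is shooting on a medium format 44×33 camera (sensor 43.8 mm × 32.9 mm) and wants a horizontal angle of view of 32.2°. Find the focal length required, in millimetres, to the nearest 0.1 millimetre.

75.9 mm

From α = 2·arctan(w/2f) we get f = w / (2·tan(α/2)).
With w = 43.8 mm and α/2 = 16.1°, tan(α/2) ≈ 0.28864, so f ≈ 43.8 / 0.57727 ≈ 75.8743 mm.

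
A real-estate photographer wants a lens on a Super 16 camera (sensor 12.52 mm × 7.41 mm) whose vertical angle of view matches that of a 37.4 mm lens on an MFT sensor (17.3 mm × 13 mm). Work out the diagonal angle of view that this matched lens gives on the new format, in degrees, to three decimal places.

Equal vertical AOV ⇒ f₂ = f₁ · 7.41/13 = 37.4 × 0.57000 ≈ 21.3180 mm.
Sensor diagonal = √(12.52² + 7.41²) = √211.6585 ≈ 14.5485 mm.
Diagonal AOV on the new format = 2·arctan(14.5485 / (2 × 21.3180)) = 2·arctan(0.34123) ≈ 37.6819°.

37.682°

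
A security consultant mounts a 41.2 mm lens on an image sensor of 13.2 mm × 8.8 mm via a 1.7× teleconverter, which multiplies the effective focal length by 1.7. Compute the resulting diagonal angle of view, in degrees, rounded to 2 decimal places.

Effective focal length f = 41.2 × 1.7 = 70.04 mm.
Sensor diagonal = √(13.2² + 8.8²) = √251.6800 ≈ 15.8644 mm.
α = 2·arctan(15.864 / (2 × 70.04)) = 2·arctan(0.11325) ≈ 12.9227°.

12.92°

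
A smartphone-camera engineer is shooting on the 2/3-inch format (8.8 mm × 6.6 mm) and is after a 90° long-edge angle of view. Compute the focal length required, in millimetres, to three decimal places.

From α = 2·arctan(w/2f) we get f = w / (2·tan(α/2)).
With w = 8.8 mm and α/2 = 45°, tan(α/2) ≈ 1.00000, so f ≈ 8.8 / 2.00000 ≈ 4.4000 mm.

4.400 mm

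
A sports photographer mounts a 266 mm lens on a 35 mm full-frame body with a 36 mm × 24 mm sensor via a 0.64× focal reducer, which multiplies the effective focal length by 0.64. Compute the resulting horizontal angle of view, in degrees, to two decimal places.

Effective focal length f = 266 × 0.64 = 170.24 mm.
α = 2·arctan(36 / (2 × 170.24)) = 2·arctan(0.10573) ≈ 12.0713°.

12.07°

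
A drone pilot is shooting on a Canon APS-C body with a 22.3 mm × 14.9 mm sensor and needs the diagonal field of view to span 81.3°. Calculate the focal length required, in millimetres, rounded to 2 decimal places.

Sensor diagonal = √(22.3² + 14.9²) = √719.3000 ≈ 26.8198 mm.
From α = 2·arctan(d/2f) we get f = d / (2·tan(α/2)).
With d = 26.8198 mm and α/2 = 40.65°, tan(α/2) ≈ 0.85862, so f ≈ 26.8198 / 1.71724 ≈ 15.6180 mm.

15.62 mm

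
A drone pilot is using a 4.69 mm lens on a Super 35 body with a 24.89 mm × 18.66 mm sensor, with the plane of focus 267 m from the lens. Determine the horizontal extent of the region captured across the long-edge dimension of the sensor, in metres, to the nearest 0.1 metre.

1417.0 m

dₒ: 267 m = 267000 mm.
Similar triangles through the lens centre give W/dₒ = w/dᵢ; with 1/f = 1/dₒ + 1/dᵢ this gives W = w·(dₒ − f)/f.
W = 24.89 mm × (267000 − 4.69) / 4.69 = 24.89 × 56928.6375 ≈ 1416953.788 mm = 1416.95 m.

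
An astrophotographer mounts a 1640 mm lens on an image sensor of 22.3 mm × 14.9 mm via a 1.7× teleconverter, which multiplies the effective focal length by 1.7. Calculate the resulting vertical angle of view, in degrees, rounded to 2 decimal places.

Effective focal length f = 1640 × 1.7 = 2788 mm.
α = 2·arctan(14.9 / (2 × 2788)) = 2·arctan(0.00267) ≈ 0.3062°.

0.31°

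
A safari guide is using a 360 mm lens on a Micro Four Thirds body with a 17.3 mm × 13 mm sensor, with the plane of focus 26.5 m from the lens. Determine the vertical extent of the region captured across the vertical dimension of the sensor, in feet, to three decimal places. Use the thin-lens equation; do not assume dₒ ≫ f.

3.097 ft

dₒ: 26.5 m = 26500 mm.
Similar triangles through the lens centre give W/dₒ = h/dᵢ; with 1/f = 1/dₒ + 1/dᵢ this gives W = h·(dₒ − f)/f.
W = 13 mm × (26500 − 360) / 360 = 13 × 72.6111 ≈ 943.944 mm = 943.944/304.8 ft = 3.09693 ft.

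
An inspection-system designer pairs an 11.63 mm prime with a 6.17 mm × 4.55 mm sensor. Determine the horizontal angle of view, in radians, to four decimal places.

0.5186 rad

Angle of view α = 2·arctan(w/2f) with w = 6.17 mm and f = 11.63 mm.
w/2f = 0.26526; arctan(0.26526) ≈ 0.2593 rad, so α ≈ 0.5186 rad.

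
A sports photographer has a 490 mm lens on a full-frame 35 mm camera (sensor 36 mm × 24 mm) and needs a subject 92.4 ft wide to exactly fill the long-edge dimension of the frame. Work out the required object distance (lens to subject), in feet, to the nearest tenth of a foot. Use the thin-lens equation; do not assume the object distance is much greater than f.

1259.3 ft

W: 92.4 ft × 304.8 mm/ft = 28163.52 mm.
Magnification m = w/W = dᵢ/dₒ; combined with 1/f = 1/dₒ + 1/dᵢ this gives dₒ = f·(1 + W/w).
dₒ = 490 mm × (1 + 28163.5/36) = 490 × 783.3200 ≈ 383826.788 mm = 383826.788/304.8 ft = 1259.27 ft.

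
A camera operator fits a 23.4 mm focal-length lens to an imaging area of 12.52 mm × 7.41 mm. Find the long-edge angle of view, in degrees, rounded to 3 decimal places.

29.954°

Angle of view α = 2·arctan(w/2f) with w = 12.52 mm and f = 23.4 mm.
w/2f = 0.26752; arctan(0.26752) ≈ 14.9771°, so α ≈ 29.9543°.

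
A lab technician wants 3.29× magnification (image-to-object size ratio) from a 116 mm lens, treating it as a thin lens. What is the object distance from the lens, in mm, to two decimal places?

With m = dᵢ/dₒ and 1/f = 1/dₒ + 1/dᵢ, substituting dᵢ = m·dₒ gives 1/f = (1 + 1/m)/dₒ, hence dₒ = f·(1 + 1/m).
dₒ = 116 × (1 + 1/3.29) = 116 × 1.30395 ≈ 151.258 mm.

151.26 mm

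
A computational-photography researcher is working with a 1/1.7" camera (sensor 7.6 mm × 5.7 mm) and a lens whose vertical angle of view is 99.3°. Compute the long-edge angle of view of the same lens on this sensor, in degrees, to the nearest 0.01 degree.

114.99°

From the vertical AOV: f = 5.7 / (2·tan(49.65°)) = 5.7 / 2.35415 ≈ 2.4213 mm.
Long-edge AOV = 2·arctan(7.6 / (2 × 2.4213)) = 2·arctan(1.56943) ≈ 114.9917°.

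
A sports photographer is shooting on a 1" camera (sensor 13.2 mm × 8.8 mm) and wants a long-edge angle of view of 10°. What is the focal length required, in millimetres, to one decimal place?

From α = 2·arctan(w/2f) we get f = w / (2·tan(α/2)).
With w = 13.2 mm and α/2 = 5°, tan(α/2) ≈ 0.08749, so f ≈ 13.2 / 0.17498 ≈ 75.4383 mm.

75.4 mm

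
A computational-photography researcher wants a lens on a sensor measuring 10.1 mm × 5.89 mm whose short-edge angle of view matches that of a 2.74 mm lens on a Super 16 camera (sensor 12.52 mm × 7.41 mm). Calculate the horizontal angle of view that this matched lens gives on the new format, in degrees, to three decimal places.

133.341°

Equal short-edge AOV ⇒ f₂ = f₁ · 5.89/7.41 = 2.74 × 0.79487 ≈ 2.1779 mm.
Horizontal AOV on the new format = 2·arctan(10.1 / (2 × 2.1779)) = 2·arctan(2.31870) ≈ 133.3412°.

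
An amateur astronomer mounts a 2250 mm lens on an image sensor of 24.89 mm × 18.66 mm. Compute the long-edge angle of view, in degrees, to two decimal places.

0.63°

Angle of view α = 2·arctan(w/2f) with w = 24.89 mm and f = 2250 mm.
w/2f = 0.00553; arctan(0.00553) ≈ 0.3169°, so α ≈ 0.6338°.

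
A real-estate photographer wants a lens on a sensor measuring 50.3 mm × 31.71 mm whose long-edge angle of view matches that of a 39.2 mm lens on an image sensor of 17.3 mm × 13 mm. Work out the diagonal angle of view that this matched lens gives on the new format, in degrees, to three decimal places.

Equal long-edge AOV ⇒ f₂ = f₁ · 50.3/17.3 = 39.2 × 2.90751 ≈ 113.9746 mm.
Sensor diagonal = √(50.3² + 31.71²) = √3535.6141 ≈ 59.4610 mm.
Diagonal AOV on the new format = 2·arctan(59.4610 / (2 × 113.9746)) = 2·arctan(0.26085) ≈ 29.2399°.

29.240°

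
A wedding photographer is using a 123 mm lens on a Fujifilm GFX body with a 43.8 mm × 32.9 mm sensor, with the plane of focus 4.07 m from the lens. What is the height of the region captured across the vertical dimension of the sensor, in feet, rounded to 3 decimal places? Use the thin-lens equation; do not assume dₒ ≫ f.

3.464 ft

dₒ: 4.07 m = 4070 mm.
Similar triangles through the lens centre give W/dₒ = h/dᵢ; with 1/f = 1/dₒ + 1/dᵢ this gives W = h·(dₒ − f)/f.
W = 32.9 mm × (4070 − 123) / 123 = 32.9 × 32.0894 ≈ 1055.742 mm = 1055.742/304.8 ft = 3.46372 ft.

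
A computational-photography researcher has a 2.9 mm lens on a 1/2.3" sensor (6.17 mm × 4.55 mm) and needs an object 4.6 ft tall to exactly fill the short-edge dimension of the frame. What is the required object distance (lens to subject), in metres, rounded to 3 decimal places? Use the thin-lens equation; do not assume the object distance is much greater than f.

0.897 m

W: 4.6 ft × 304.8 mm/ft = 1402.08 mm.
Magnification m = h/W = dᵢ/dₒ; combined with 1/f = 1/dₒ + 1/dᵢ this gives dₒ = f·(1 + W/h).
dₒ = 2.9 mm × (1 + 1402.08/4.55) = 2.9 × 309.1494 ≈ 896.533 mm = 0.896533 m.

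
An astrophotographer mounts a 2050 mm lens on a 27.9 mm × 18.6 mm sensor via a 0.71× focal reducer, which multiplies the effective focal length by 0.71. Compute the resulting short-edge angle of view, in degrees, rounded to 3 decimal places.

0.732°

Effective focal length f = 2050 × 0.71 = 1455.5 mm.
α = 2·arctan(18.6 / (2 × 1455.5)) = 2·arctan(0.00639) ≈ 0.7322°.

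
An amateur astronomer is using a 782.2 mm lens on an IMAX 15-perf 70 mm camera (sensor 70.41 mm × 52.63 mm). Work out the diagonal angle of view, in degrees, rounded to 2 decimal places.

Sensor diagonal = √(70.41² + 52.63²) = √7727.4850 ≈ 87.9061 mm.
Angle of view α = 2·arctan(d/2f) with d = 87.9061 mm and f = 782.2 mm.
d/2f = 0.05619; arctan(0.05619) ≈ 3.2162°, so α ≈ 6.4323°.

6.43°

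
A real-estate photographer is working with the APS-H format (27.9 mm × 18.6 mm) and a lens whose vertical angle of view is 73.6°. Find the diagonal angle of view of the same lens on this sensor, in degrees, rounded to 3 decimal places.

106.887°

From the vertical AOV: f = 18.6 / (2·tan(36.8°)) = 18.6 / 1.49619 ≈ 12.4316 mm.
Sensor diagonal = √(27.9² + 18.6²) = √1124.3700 ≈ 33.5316 mm.
Diagonal AOV = 2·arctan(33.5316 / (2 × 12.4316)) = 2·arctan(1.34865) ≈ 106.8874°.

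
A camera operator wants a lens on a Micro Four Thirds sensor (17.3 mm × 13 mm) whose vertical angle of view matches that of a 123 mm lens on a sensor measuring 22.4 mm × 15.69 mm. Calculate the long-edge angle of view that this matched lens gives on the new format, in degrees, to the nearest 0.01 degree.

Equal vertical AOV ⇒ f₂ = f₁ · 13/15.69 = 123 × 0.82855 ≈ 101.9120 mm.
Long-edge AOV on the new format = 2·arctan(17.3 / (2 × 101.9120)) = 2·arctan(0.08488) ≈ 9.7029°.

9.70°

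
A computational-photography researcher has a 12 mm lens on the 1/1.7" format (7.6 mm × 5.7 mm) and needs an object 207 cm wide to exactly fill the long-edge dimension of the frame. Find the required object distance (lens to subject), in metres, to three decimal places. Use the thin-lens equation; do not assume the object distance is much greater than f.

3.280 m

W: 207 cm = 2070 mm.
Magnification m = w/W = dᵢ/dₒ; combined with 1/f = 1/dₒ + 1/dᵢ this gives dₒ = f·(1 + W/w).
dₒ = 12 mm × (1 + 2070/7.6) = 12 × 273.3684 ≈ 3280.421 mm = 3.28042 m.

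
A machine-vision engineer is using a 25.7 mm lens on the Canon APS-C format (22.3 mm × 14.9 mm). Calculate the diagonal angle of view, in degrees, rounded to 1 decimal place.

Sensor diagonal = √(22.3² + 14.9²) = √719.3000 ≈ 26.8198 mm.
Angle of view α = 2·arctan(d/2f) with d = 26.8198 mm and f = 25.7 mm.
d/2f = 0.52179; arctan(0.52179) ≈ 27.5549°, so α ≈ 55.1098°.

55.1°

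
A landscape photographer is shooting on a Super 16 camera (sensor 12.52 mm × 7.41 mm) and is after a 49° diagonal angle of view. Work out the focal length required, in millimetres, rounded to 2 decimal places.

Sensor diagonal = √(12.52² + 7.41²) = √211.6585 ≈ 14.5485 mm.
From α = 2·arctan(d/2f) we get f = d / (2·tan(α/2)).
With d = 14.5485 mm and α/2 = 24.5°, tan(α/2) ≈ 0.45573, so f ≈ 14.5485 / 0.91145 ≈ 15.9619 mm.

15.96 mm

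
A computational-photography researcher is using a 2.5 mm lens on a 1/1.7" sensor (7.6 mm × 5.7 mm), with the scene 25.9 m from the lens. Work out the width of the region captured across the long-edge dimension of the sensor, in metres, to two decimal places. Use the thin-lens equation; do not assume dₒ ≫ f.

78.73 m

dₒ: 25.9 m = 25900 mm.
Similar triangles through the lens centre give W/dₒ = w/dᵢ; with 1/f = 1/dₒ + 1/dᵢ this gives W = w·(dₒ − f)/f.
W = 7.6 mm × (25900 − 2.5) / 2.5 = 7.6 × 10359.0000 ≈ 78728.400 mm = 78.7284 m.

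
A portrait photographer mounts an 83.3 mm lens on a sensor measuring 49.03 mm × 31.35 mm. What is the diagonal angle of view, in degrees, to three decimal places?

38.510°

Sensor diagonal = √(49.03² + 31.35²) = √3386.7634 ≈ 58.1959 mm.
Angle of view α = 2·arctan(d/2f) with d = 58.1959 mm and f = 83.3 mm.
d/2f = 0.34932; arctan(0.34932) ≈ 19.2551°, so α ≈ 38.5102°.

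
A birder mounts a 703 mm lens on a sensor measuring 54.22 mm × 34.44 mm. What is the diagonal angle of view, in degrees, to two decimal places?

5.23°

Sensor diagonal = √(54.22² + 34.44²) = √4125.9220 ≈ 64.2333 mm.
Angle of view α = 2·arctan(d/2f) with d = 64.2333 mm and f = 703 mm.
d/2f = 0.04569; arctan(0.04569) ≈ 2.6157°, so α ≈ 5.2315°.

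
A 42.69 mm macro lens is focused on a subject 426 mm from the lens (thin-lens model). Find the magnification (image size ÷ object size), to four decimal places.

0.1114×

Thin lens: 1/f = 1/dₒ + 1/dᵢ → 1/dᵢ = 1/42.69 − 1/426 = 0.0210773 mm⁻¹, so dᵢ ≈ 47.4445 mm.
Magnification m = dᵢ/dₒ = 47.4445/426 ≈ 0.11137.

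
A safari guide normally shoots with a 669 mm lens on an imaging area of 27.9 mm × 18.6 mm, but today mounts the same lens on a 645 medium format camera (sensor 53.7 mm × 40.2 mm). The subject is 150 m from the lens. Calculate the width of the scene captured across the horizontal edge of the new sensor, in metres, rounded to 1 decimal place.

12.0 m

The focal length stays 669 mm; the relevant sensor dimension is now w = 53.7 mm. Object distance dₒ = 150 m = 150000 mm.
Thin-lens field width W = w·(dₒ − f)/f = 53.7 × (150000 − 669)/669 ≈ 11986.659 mm = 11.9867 m.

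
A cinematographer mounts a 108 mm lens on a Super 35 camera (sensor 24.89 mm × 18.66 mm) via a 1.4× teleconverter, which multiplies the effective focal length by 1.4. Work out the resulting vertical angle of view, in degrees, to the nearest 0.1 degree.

Effective focal length f = 108 × 1.4 = 151.2 mm.
α = 2·arctan(18.66 / (2 × 151.2)) = 2·arctan(0.06171) ≈ 7.0621°.

7.1°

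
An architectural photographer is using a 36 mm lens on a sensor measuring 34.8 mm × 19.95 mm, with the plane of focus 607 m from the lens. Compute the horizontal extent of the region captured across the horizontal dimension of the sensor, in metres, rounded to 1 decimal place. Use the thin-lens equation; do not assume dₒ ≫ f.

dₒ: 607 m = 607000 mm.
Similar triangles through the lens centre give W/dₒ = w/dᵢ; with 1/f = 1/dₒ + 1/dᵢ this gives W = w·(dₒ − f)/f.
W = 34.8 mm × (607000 − 36) / 36 = 34.8 × 16860.1111 ≈ 586731.867 mm = 586.732 m.

586.7 m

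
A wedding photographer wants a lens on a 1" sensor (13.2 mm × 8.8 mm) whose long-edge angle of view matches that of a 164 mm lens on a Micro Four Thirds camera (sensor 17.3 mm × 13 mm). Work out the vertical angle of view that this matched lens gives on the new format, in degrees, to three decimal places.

Equal long-edge AOV ⇒ f₂ = f₁ · 13.2/17.3 = 164 × 0.76301 ≈ 125.1329 mm.
Vertical AOV on the new format = 2·arctan(8.8 / (2 × 125.1329)) = 2·arctan(0.03516) ≈ 4.0277°.

4.028°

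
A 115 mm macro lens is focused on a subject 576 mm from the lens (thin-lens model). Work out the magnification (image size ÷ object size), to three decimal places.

0.249×

Thin lens: 1/f = 1/dₒ + 1/dᵢ → 1/dᵢ = 1/115 − 1/576 = 0.0069595 mm⁻¹, so dᵢ ≈ 143.6876 mm.
Magnification m = dᵢ/dₒ = 143.6876/576 ≈ 0.24946.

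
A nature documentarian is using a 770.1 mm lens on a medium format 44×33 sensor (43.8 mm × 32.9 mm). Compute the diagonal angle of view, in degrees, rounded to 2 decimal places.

Sensor diagonal = √(43.8² + 32.9²) = √3000.8500 ≈ 54.7800 mm.
Angle of view α = 2·arctan(d/2f) with d = 54.7800 mm and f = 770.1 mm.
d/2f = 0.03557; arctan(0.03557) ≈ 2.0370°, so α ≈ 4.0739°.

4.07°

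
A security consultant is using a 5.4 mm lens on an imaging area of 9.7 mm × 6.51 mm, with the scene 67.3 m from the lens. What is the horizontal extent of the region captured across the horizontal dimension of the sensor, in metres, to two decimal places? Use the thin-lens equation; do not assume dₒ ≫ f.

120.88 m

dₒ: 67.3 m = 67300 mm.
Similar triangles through the lens centre give W/dₒ = w/dᵢ; with 1/f = 1/dₒ + 1/dᵢ this gives W = w·(dₒ − f)/f.
W = 9.7 mm × (67300 − 5.4) / 5.4 = 9.7 × 12461.9630 ≈ 120881.041 mm = 120.881 m.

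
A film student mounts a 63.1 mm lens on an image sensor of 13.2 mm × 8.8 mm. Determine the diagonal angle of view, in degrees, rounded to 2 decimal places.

Sensor diagonal = √(13.2² + 8.8²) = √251.6800 ≈ 15.8644 mm.
Angle of view α = 2·arctan(d/2f) with d = 15.8644 mm and f = 63.1 mm.
d/2f = 0.12571; arctan(0.12571) ≈ 7.1650°, so α ≈ 14.3300°.

14.33°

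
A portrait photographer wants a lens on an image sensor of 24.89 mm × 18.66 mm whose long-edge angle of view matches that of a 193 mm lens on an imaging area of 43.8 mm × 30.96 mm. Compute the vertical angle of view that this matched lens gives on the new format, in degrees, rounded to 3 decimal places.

Equal long-edge AOV ⇒ f₂ = f₁ · 24.89/43.8 = 193 × 0.56826 ≈ 109.6751 mm.
Vertical AOV on the new format = 2·arctan(18.66 / (2 × 109.6751)) = 2·arctan(0.08507) ≈ 9.7248°.

9.725°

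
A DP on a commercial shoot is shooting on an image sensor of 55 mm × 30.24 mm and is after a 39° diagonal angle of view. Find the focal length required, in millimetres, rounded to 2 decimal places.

88.62 mm

Sensor diagonal = √(55² + 30.24²) = √3939.4576 ≈ 62.7651 mm.
From α = 2·arctan(d/2f) we get f = d / (2·tan(α/2)).
With d = 62.7651 mm and α/2 = 19.5°, tan(α/2) ≈ 0.35412, so f ≈ 62.7651 / 0.70824 ≈ 88.6216 mm.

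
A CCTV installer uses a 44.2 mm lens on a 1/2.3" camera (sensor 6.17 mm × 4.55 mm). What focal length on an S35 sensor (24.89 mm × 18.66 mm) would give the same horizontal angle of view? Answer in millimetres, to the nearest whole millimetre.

178 mm

Equal angle of view means equal width/f ratio, so f₂ = f₁ · (width₂/width₁) = 44.2 × 24.89/6.17.
f₂ = 44.2 × 4.03404 ≈ 178.304 mm.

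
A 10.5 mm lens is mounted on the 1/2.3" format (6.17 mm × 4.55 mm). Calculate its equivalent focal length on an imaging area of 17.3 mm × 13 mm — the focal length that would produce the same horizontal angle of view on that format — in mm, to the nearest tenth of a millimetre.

29.4 mm

Equal angle of view means equal width/f ratio, so f₂ = f₁ · (width₂/width₁) = 10.5 × 17.3/6.17.
f₂ = 10.5 × 2.80389 ≈ 29.441 mm.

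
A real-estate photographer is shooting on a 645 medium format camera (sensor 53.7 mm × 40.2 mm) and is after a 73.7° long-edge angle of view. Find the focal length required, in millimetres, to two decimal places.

35.83 mm

From α = 2·arctan(w/2f) we get f = w / (2·tan(α/2)).
With w = 53.7 mm and α/2 = 36.85°, tan(α/2) ≈ 0.74946, so f ≈ 53.7 / 1.49892 ≈ 35.8259 mm.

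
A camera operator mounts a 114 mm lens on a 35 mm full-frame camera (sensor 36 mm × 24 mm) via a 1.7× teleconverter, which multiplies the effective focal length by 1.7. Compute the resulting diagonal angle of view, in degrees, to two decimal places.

12.74°

Effective focal length f = 114 × 1.7 = 193.8 mm.
Sensor diagonal = √(36² + 24²) = √1872.0000 ≈ 43.2666 mm.
α = 2·arctan(43.267 / (2 × 193.8)) = 2·arctan(0.11163) ≈ 12.7388°.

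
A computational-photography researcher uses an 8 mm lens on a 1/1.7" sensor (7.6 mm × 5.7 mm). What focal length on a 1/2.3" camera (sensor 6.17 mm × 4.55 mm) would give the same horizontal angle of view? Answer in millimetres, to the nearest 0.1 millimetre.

Equal angle of view means equal width/f ratio, so f₂ = f₁ · (width₂/width₁) = 8 × 6.17/7.6.
f₂ = 8 × 0.81184 ≈ 6.495 mm.

6.5 mm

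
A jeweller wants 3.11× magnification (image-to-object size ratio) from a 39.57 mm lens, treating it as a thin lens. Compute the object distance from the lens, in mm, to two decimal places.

52.29 mm

With m = dᵢ/dₒ and 1/f = 1/dₒ + 1/dᵢ, substituting dᵢ = m·dₒ gives 1/f = (1 + 1/m)/dₒ, hence dₒ = f·(1 + 1/m).
dₒ = 39.57 × (1 + 1/3.11) = 39.57 × 1.32154 ≈ 52.293 mm.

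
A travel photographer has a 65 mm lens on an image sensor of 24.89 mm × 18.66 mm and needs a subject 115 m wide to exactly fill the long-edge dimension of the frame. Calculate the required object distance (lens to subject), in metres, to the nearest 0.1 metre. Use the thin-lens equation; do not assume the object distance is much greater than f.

W: 115 m = 115000 mm.
Magnification m = w/W = dᵢ/dₒ; combined with 1/f = 1/dₒ + 1/dᵢ this gives dₒ = f·(1 + W/w).
dₒ = 65 mm × (1 + 115000/24.89) = 65 × 4621.3294 ≈ 300386.414 mm = 300.386 m.

300.4 m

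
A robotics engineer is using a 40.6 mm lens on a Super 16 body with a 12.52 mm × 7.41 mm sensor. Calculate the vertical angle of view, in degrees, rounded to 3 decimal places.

10.428°

Angle of view α = 2·arctan(h/2f) with h = 7.41 mm and f = 40.6 mm.
h/2f = 0.09126; arctan(0.09126) ≈ 5.2142°, so α ≈ 10.4283°.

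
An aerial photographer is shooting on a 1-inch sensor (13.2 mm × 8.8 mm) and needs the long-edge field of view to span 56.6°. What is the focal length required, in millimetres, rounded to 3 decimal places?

12.258 mm

From α = 2·arctan(w/2f) we get f = w / (2·tan(α/2)).
With w = 13.2 mm and α/2 = 28.3°, tan(α/2) ≈ 0.53844, so f ≈ 13.2 / 1.07689 ≈ 12.2575 mm.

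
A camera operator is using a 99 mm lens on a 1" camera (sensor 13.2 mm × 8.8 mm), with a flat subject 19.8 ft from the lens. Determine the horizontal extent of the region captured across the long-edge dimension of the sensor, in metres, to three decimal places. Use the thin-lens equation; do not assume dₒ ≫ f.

0.791 m

dₒ: 19.8 ft × 304.8 mm/ft = 6035.04 mm.
Similar triangles through the lens centre give W/dₒ = w/dᵢ; with 1/f = 1/dₒ + 1/dᵢ this gives W = w·(dₒ − f)/f.
W = 13.2 mm × (6035.04 − 99) / 99 = 13.2 × 59.9600 ≈ 791.472 mm = 0.791472 m.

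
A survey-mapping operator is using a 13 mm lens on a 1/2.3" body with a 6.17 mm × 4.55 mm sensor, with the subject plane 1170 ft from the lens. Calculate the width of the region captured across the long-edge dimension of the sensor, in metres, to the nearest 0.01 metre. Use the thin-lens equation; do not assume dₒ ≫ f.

dₒ: 1170 ft × 304.8 mm/ft = 356615.99 mm.
Similar triangles through the lens centre give W/dₒ = w/dᵢ; with 1/f = 1/dₒ + 1/dᵢ this gives W = w·(dₒ − f)/f.
W = 6.17 mm × (356616 − 13) / 13 = 6.17 × 27430.9991 ≈ 169249.265 mm = 169.249 m.

169.25 m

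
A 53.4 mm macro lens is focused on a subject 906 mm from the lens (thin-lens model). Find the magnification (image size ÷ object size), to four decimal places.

0.0626×

Thin lens: 1/f = 1/dₒ + 1/dᵢ → 1/dᵢ = 1/53.4 − 1/906 = 0.0176228 mm⁻¹, so dᵢ ≈ 56.7445 mm.
Magnification m = dᵢ/dₒ = 56.7445/906 ≈ 0.06263.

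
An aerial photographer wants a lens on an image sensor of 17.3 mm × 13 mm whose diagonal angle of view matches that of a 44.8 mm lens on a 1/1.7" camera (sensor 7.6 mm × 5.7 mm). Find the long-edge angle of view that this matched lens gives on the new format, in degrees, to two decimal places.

9.69°

Sensor diagonal = √(7.6² + 5.7²) = √90.2500 ≈ 9.5000 mm.
Sensor diagonal = √(17.3² + 13²) = √468.2900 ≈ 21.6400 mm.
Equal diagonal AOV ⇒ f₂ = f₁ · 21.6400/9.5000 = 44.8 × 2.27790 ≈ 102.0497 mm.
Long-edge AOV on the new format = 2·arctan(17.3 / (2 × 102.0497)) = 2·arctan(0.08476) ≈ 9.6899°.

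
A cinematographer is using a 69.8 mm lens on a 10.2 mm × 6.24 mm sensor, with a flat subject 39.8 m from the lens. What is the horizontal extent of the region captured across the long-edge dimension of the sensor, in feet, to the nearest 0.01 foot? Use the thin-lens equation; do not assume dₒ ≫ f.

dₒ: 39.8 m = 39800 mm.
Similar triangles through the lens centre give W/dₒ = w/dᵢ; with 1/f = 1/dₒ + 1/dᵢ this gives W = w·(dₒ − f)/f.
W = 10.2 mm × (39800 − 69.8) / 69.8 = 10.2 × 569.2006 ≈ 5805.846 mm = 5805.846/304.8 ft = 19.0481 ft.

19.05 ft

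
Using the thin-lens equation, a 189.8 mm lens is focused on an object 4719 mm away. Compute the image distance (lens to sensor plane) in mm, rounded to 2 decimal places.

1/dᵢ = 1/f − 1/dₒ = 1/189.8 − 1/4719 = 0.0050568 mm⁻¹.
dᵢ = 1/0.0050568 ≈ 197.7537 mm.

197.75 mm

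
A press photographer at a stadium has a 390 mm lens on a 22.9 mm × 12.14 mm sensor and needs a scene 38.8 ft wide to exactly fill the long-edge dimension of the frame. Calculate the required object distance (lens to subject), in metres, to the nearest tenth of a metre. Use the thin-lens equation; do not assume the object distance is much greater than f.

W: 38.8 ft × 304.8 mm/ft = 11826.24 mm.
Magnification m = w/W = dᵢ/dₒ; combined with 1/f = 1/dₒ + 1/dᵢ this gives dₒ = f·(1 + W/w).
dₒ = 390 mm × (1 + 11826.2/22.9) = 390 × 517.4297 ≈ 201797.574 mm = 201.798 m.

201.8 m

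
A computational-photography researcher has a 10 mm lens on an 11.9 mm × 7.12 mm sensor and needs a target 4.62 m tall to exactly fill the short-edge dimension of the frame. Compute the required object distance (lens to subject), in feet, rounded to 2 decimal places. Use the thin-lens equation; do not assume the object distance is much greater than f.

W: 4.62 m = 4620 mm.
Magnification m = h/W = dᵢ/dₒ; combined with 1/f = 1/dₒ + 1/dᵢ this gives dₒ = f·(1 + W/h).
dₒ = 10 mm × (1 + 4620/7.12) = 10 × 649.8764 ≈ 6498.764 mm = 6498.764/304.8 ft = 21.3214 ft.

21.32 ft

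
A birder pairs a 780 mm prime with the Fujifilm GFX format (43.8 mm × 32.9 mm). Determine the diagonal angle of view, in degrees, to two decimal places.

4.02°

Sensor diagonal = √(43.8² + 32.9²) = √3000.8500 ≈ 54.7800 mm.
Angle of view α = 2·arctan(d/2f) with d = 54.7800 mm and f = 780 mm.
d/2f = 0.03512; arctan(0.03512) ≈ 2.0111°, so α ≈ 4.0223°.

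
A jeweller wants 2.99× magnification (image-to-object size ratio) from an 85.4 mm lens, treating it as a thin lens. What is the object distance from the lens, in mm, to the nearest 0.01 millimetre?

113.96 mm

With m = dᵢ/dₒ and 1/f = 1/dₒ + 1/dᵢ, substituting dᵢ = m·dₒ gives 1/f = (1 + 1/m)/dₒ, hence dₒ = f·(1 + 1/m).
dₒ = 85.4 × (1 + 1/2.99) = 85.4 × 1.33445 ≈ 113.962 mm.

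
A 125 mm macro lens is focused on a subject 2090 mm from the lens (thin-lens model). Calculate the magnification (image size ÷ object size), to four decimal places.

Thin lens: 1/f = 1/dₒ + 1/dᵢ → 1/dᵢ = 1/125 − 1/2090 = 0.0075215 mm⁻¹, so dᵢ ≈ 132.9517 mm.
Magnification m = dᵢ/dₒ = 132.9517/2090 ≈ 0.06361.

0.0636×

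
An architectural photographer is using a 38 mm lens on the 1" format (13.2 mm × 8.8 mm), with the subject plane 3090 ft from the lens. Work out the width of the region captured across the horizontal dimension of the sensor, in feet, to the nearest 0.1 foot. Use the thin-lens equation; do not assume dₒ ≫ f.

dₒ: 3090 ft × 304.8 mm/ft = 941831.97 mm.
Similar triangles through the lens centre give W/dₒ = w/dᵢ; with 1/f = 1/dₒ + 1/dᵢ this gives W = w·(dₒ − f)/f.
W = 13.2 mm × (941832 − 38) / 38 = 13.2 × 24784.0518 ≈ 327149.484 mm = 327149.484/304.8 ft = 1073.33 ft.

1073.3 ft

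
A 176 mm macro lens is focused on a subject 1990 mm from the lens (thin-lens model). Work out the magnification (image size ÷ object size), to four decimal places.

0.0970×

Thin lens: 1/f = 1/dₒ + 1/dᵢ → 1/dᵢ = 1/176 − 1/1990 = 0.0051793 mm⁻¹, so dᵢ ≈ 193.0761 mm.
Magnification m = dᵢ/dₒ = 193.0761/1990 ≈ 0.09702.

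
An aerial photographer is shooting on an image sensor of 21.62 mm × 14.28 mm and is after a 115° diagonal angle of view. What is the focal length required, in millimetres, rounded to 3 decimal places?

Sensor diagonal = √(21.62² + 14.28²) = √671.3428 ≈ 25.9103 mm.
From α = 2·arctan(d/2f) we get f = d / (2·tan(α/2)).
With d = 25.9103 mm and α/2 = 57.5°, tan(α/2) ≈ 1.56969, so f ≈ 25.9103 / 3.13937 ≈ 8.2533 mm.

8.253 mm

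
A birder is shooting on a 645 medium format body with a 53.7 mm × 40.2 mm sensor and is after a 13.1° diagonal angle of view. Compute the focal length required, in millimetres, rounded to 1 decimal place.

Sensor diagonal = √(53.7² + 40.2²) = √4499.7300 ≈ 67.0800 mm.
From α = 2·arctan(d/2f) we get f = d / (2·tan(α/2)).
With d = 67.0800 mm and α/2 = 6.55°, tan(α/2) ≈ 0.11482, so f ≈ 67.0800 / 0.22964 ≈ 292.1103 mm.

292.1 mm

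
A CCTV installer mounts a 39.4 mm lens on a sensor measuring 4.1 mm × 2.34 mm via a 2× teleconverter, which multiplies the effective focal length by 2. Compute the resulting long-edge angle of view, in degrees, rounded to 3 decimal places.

Effective focal length f = 39.4 × 2 = 78.8 mm.
α = 2·arctan(4.1 / (2 × 78.8)) = 2·arctan(0.02602) ≈ 2.9805°.

2.980°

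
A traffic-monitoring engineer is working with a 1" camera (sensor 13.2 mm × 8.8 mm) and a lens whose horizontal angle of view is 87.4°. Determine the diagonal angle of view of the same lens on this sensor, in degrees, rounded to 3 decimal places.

From the horizontal AOV: f = 13.2 / (2·tan(43.7°)) = 13.2 / 1.91124 ≈ 6.9065 mm.
Sensor diagonal = √(13.2² + 8.8²) = √251.6800 ≈ 15.8644 mm.
Diagonal AOV = 2·arctan(15.8644 / (2 × 6.9065)) = 2·arctan(1.14851) ≈ 97.9084°.

97.908°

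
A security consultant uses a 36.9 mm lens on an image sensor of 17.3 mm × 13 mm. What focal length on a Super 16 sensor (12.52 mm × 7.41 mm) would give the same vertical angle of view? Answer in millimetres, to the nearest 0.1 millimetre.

21.0 mm

Equal angle of view means equal height/f ratio, so f₂ = f₁ · (height₂/height₁) = 36.9 × 7.41/13.
f₂ = 36.9 × 0.57000 ≈ 21.033 mm.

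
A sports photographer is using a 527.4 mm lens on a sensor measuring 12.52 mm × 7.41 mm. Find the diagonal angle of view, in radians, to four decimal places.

0.0276 rad

Sensor diagonal = √(12.52² + 7.41²) = √211.6585 ≈ 14.5485 mm.
Angle of view α = 2·arctan(d/2f) with d = 14.5485 mm and f = 527.4 mm.
d/2f = 0.01379; arctan(0.01379) ≈ 0.0138 rad, so α ≈ 0.0276 rad.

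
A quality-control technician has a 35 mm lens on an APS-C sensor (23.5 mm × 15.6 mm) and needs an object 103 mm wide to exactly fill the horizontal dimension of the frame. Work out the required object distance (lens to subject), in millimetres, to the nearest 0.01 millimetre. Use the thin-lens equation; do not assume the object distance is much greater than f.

Magnification m = w/W = dᵢ/dₒ; combined with 1/f = 1/dₒ + 1/dᵢ this gives dₒ = f·(1 + W/w).
dₒ = 35 mm × (1 + 103/23.5) = 35 × 5.3830 ≈ 188.404 mm.

188.40 mm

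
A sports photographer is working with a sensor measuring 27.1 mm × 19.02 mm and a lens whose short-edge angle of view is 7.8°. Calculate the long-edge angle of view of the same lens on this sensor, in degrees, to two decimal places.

From the short-edge AOV: f = 19.02 / (2·tan(3.9°)) = 19.02 / 0.13635 ≈ 139.4977 mm.
Long-edge AOV = 2·arctan(27.1 / (2 × 139.4977)) = 2·arctan(0.09713) ≈ 11.0960°.

11.10°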